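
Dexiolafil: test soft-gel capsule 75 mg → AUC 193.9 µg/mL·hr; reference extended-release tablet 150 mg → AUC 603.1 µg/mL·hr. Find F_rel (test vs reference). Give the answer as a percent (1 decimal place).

F_rel = 64.3%

F_rel = (AUC_test/D_test) / (AUC_ref/D_ref)
      = (193.9/75) / (603.1/150)
      = 2.58533 / 4.02067 = 0.6430 = 64.30%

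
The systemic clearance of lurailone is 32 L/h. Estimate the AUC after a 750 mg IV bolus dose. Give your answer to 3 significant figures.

AUC_0→∞ = Dose_iv / CL
        = 750 / 32 = 23.4375 mg/L·h

AUC = 23.4 mg/L·h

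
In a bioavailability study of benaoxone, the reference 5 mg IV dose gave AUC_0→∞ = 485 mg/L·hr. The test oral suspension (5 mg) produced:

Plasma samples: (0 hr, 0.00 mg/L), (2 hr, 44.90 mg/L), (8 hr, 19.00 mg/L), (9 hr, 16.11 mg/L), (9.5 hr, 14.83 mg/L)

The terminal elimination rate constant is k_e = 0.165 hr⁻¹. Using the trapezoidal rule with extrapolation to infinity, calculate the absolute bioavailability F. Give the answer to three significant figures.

Trapezoidal AUC_0→9.5 (oral suspension):
  [0→2]: (0.00+44.90)/2 × 2 = 44.9
  [2→8]: (44.90+19.00)/2 × 6 = 191.7
  [8→9]: (19.00+16.11)/2 × 1 = 17.555
  [9→9.5]: (16.11+14.83)/2 × 0.5 = 7.735
  Sum = 261.89 mg/L·hr
Tail: C_last/k_e = 14.83/0.165 = 89.879
AUC_0→∞ (oral suspension) = 261.89 + 89.879 = 351.769 mg/L·hr
F = (AUC_ev/D_ev)/(AUC_iv/D_iv) = (351.769/5)/(485/5) = 70.3538/97 = 0.7253

F = 0.725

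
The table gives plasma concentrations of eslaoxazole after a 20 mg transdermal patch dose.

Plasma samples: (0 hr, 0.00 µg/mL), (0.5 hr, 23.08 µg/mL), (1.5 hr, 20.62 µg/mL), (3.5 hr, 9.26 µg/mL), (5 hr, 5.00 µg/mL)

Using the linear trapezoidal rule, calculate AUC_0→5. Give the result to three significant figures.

AUC = 68.2 µg/mL·hr

Trapezoidal AUC_0→5:
  [0→0.5]: (0.00+23.08)/2 × 0.5 = 5.77
  [0.5→1.5]: (23.08+20.62)/2 × 1 = 21.85
  [1.5→3.5]: (20.62+9.26)/2 × 2 = 29.88
  [3.5→5]: (9.26+5.00)/2 × 1.5 = 10.695
  Sum = 68.195 µg/mL·hr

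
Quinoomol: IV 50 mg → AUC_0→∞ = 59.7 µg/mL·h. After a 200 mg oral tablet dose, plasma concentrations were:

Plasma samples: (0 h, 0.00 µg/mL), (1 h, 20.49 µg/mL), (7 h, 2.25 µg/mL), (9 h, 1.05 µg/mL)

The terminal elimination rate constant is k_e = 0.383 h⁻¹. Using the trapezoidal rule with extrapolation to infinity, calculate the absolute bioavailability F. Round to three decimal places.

F = 0.354

Trapezoidal AUC_0→9 (oral tablet):
  [0→1]: (0.00+20.49)/2 × 1 = 10.245
  [1→7]: (20.49+2.25)/2 × 6 = 68.22
  [7→9]: (2.25+1.05)/2 × 2 = 3.3
  Sum = 81.765 µg/mL·h
Tail: C_last/k_e = 1.05/0.383 = 2.742
AUC_0→∞ (oral tablet) = 81.765 + 2.742 = 84.507 µg/mL·h
F = (AUC_ev/D_ev)/(AUC_iv/D_iv) = (84.507/200)/(59.7/50) = 0.422535/1.194 = 0.3539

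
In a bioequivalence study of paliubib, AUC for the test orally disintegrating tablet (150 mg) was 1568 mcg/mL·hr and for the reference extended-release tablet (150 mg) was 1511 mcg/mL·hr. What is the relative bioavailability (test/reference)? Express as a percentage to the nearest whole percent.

F_rel = (AUC_test/D_test) / (AUC_ref/D_ref)
      = (1568/150) / (1511/150)
      = 10.4533 / 10.0733 = 1.0377 = 103.77%

F_rel = 104%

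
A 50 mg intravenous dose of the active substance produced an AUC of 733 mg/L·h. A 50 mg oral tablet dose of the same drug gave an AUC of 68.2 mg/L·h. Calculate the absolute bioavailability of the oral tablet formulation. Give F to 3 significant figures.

F = (AUC_ev / D_ev) / (AUC_iv / D_iv)
  = (68.2/50) / (733/50)
  = 1.364 / 14.66 = 0.0930

F = 0.0930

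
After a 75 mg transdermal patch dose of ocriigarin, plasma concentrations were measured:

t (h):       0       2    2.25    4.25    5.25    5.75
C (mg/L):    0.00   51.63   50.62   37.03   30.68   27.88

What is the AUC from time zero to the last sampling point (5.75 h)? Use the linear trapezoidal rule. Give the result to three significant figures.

Trapezoidal AUC_0→5.75:
  [0→2]: (0.00+51.63)/2 × 2 = 51.63
  [2→2.25]: (51.63+50.62)/2 × 0.25 = 12.78125
  [2.25→4.25]: (50.62+37.03)/2 × 2 = 87.65
  [4.25→5.25]: (37.03+30.68)/2 × 1 = 33.855
  [5.25→5.75]: (30.68+27.88)/2 × 0.5 = 14.64
  Sum = 200.55625 mg/L·h

AUC = 201 mg/L·h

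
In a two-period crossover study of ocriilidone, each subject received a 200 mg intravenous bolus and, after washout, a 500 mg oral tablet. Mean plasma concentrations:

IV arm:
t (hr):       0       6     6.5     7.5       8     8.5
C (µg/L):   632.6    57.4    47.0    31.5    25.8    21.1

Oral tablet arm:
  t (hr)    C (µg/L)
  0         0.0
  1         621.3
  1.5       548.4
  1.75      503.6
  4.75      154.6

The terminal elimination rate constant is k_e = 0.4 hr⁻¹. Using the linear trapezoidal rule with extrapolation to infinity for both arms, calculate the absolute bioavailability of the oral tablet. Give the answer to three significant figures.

F = 0.381

Trapezoidal AUC_0→8.5 (IV):
  [0→6]: (632.6+57.4)/2 × 6 = 2070.0
  [6→6.5]: (57.4+47.0)/2 × 0.5 = 26.1
  [6.5→7.5]: (47.0+31.5)/2 × 1 = 39.25
  [7.5→8]: (31.5+25.8)/2 × 0.5 = 14.325
  [8→8.5]: (25.8+21.1)/2 × 0.5 = 11.725
  Sum = 2161.4 µg/L·hr
IV tail: 21.1/0.4 = 52.750; AUC_iv,0→∞ = 2161.4 + 52.750 = 2214.15 µg/L·hr
Trapezoidal AUC_0→4.75 (oral tablet):
  [0→1]: (0.0+621.3)/2 × 1 = 310.65
  [1→1.5]: (621.3+548.4)/2 × 0.5 = 292.425
  [1.5→1.75]: (548.4+503.6)/2 × 0.25 = 131.5
  [1.75→4.75]: (503.6+154.6)/2 × 3 = 987.3
  Sum = 1721.875 µg/L·hr
oral tablet tail: 154.6/0.4 = 386.500; AUC_ev,0→∞ = 1721.875 + 386.500 = 2108.375 µg/L·hr
F = (AUC_ev/D_ev)/(AUC_iv/D_iv) = (2108.375/500)/(2214.15/200) = 4.21675/11.07075 = 0.3809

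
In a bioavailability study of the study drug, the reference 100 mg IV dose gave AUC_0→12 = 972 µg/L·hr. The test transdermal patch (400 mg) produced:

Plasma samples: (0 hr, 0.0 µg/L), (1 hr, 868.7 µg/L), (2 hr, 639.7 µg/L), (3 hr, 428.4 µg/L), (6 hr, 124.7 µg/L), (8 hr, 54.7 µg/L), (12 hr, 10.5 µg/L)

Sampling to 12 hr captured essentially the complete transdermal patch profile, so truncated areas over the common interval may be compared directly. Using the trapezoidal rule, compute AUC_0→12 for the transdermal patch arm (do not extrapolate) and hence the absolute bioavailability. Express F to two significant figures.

F = 0.74

Trapezoidal AUC_0→12 (transdermal patch):
  [0→1]: (0.0+868.7)/2 × 1 = 434.35
  [1→2]: (868.7+639.7)/2 × 1 = 754.2
  [2→3]: (639.7+428.4)/2 × 1 = 534.05
  [3→6]: (428.4+124.7)/2 × 3 = 829.65
  [6→8]: (124.7+54.7)/2 × 2 = 179.4
  [8→12]: (54.7+10.5)/2 × 4 = 130.4
  Sum = 2862.05 µg/L·hr
F = (AUC_ev/D_ev)/(AUC_iv/D_iv) = (2862.05/400)/(972/100) = 7.155125/9.72 = 0.7361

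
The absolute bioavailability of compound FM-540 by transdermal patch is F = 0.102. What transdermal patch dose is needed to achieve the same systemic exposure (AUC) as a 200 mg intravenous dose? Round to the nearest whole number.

D_transdermal = 1961 mg

For equal systemic exposure: F × D_ev = D_iv
D_ev = D_iv / F = 200 / 0.102 = 1960.78 mg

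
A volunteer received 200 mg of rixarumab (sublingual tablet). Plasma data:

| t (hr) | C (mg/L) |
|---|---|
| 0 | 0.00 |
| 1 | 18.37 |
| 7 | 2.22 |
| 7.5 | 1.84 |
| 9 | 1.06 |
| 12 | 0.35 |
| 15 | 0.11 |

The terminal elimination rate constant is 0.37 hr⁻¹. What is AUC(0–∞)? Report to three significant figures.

Trapezoidal AUC_0→15:
  [0→1]: (0.00+18.37)/2 × 1 = 9.185
  [1→7]: (18.37+2.22)/2 × 6 = 61.77
  [7→7.5]: (2.22+1.84)/2 × 0.5 = 1.015
  [7.5→9]: (1.84+1.06)/2 × 1.5 = 2.175
  [9→12]: (1.06+0.35)/2 × 3 = 2.115
  [12→15]: (0.35+0.11)/2 × 3 = 0.69
  Sum = 76.95 mg/L·hr
Extrapolated tail: C_last / k_e = 0.11 / 0.37 = 0.297
AUC_0→∞ = 76.95 + 0.297 = 77.247 mg/L·hr

AUC = 77.2 mg/L·hr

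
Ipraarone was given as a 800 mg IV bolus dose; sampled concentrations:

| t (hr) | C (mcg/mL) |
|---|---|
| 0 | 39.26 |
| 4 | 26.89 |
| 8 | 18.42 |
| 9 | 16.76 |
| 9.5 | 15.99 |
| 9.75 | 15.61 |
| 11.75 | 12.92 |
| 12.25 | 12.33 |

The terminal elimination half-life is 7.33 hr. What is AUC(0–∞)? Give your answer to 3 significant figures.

AUC = 418 mcg/mL·hr

Trapezoidal AUC_0→12.25:
  [0→4]: (39.26+26.89)/2 × 4 = 132.3
  [4→8]: (26.89+18.42)/2 × 4 = 90.62
  [8→9]: (18.42+16.76)/2 × 1 = 17.59
  [9→9.5]: (16.76+15.99)/2 × 0.5 = 8.1875
  [9.5→9.75]: (15.99+15.61)/2 × 0.25 = 3.95
  [9.75→11.75]: (15.61+12.92)/2 × 2 = 28.53
  [11.75→12.25]: (12.92+12.33)/2 × 0.5 = 6.3125
  Sum = 287.49 mcg/mL·hr
k_e = ln2 / t½ = 0.693147 / 7.33 = 0.0946 hr^-1
Extrapolated tail: C_last / k_e = 12.33 / 0.0946 = 130.338
AUC_0→∞ = 287.49 + 130.338 = 417.828 mcg/mL·hr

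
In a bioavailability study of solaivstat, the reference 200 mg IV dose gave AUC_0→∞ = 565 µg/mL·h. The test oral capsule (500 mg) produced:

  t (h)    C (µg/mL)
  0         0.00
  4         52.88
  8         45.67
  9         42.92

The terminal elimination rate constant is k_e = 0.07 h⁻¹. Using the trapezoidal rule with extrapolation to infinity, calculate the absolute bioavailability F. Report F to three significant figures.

F = 0.680

Trapezoidal AUC_0→9 (oral capsule):
  [0→4]: (0.00+52.88)/2 × 4 = 105.76
  [4→8]: (52.88+45.67)/2 × 4 = 197.1
  [8→9]: (45.67+42.92)/2 × 1 = 44.295
  Sum = 347.155 µg/mL·h
Tail: C_last/k_e = 42.92/0.07 = 613.143
AUC_0→∞ (oral capsule) = 347.155 + 613.143 = 960.298 µg/mL·h
F = (AUC_ev/D_ev)/(AUC_iv/D_iv) = (960.298/500)/(565/200) = 1.920596/2.825 = 0.6799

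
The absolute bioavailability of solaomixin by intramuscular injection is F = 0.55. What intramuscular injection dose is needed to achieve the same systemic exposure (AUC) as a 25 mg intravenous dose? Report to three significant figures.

For equal systemic exposure: F × D_ev = D_iv
D_ev = D_iv / F = 25 / 0.55 = 45.4545 mg

D_intramuscular = 45.5 mg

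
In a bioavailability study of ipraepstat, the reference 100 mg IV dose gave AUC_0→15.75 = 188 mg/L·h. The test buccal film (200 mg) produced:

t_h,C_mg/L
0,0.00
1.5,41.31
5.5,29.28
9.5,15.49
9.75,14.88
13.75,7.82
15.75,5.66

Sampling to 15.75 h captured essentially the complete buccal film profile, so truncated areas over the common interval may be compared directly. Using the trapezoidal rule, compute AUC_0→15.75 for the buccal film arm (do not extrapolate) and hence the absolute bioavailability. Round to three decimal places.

Trapezoidal AUC_0→15.75 (buccal film):
  [0→1.5]: (0.00+41.31)/2 × 1.5 = 30.9825
  [1.5→5.5]: (41.31+29.28)/2 × 4 = 141.18
  [5.5→9.5]: (29.28+15.49)/2 × 4 = 89.54
  [9.5→9.75]: (15.49+14.88)/2 × 0.25 = 3.79625
  [9.75→13.75]: (14.88+7.82)/2 × 4 = 45.4
  [13.75→15.75]: (7.82+5.66)/2 × 2 = 13.48
  Sum = 324.37875 mg/L·h
F = (AUC_ev/D_ev)/(AUC_iv/D_iv) = (324.37875/200)/(188/100) = 1.62189/1.88 = 0.8627

F = 0.863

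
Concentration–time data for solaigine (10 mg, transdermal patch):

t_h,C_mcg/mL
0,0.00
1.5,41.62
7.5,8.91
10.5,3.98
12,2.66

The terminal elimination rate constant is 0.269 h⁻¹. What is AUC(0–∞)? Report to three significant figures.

Trapezoidal AUC_0→12:
  [0→1.5]: (0.00+41.62)/2 × 1.5 = 31.215
  [1.5→7.5]: (41.62+8.91)/2 × 6 = 151.59
  [7.5→10.5]: (8.91+3.98)/2 × 3 = 19.335
  [10.5→12]: (3.98+2.66)/2 × 1.5 = 4.98
  Sum = 207.12 mcg/mL·h
Extrapolated tail: C_last / k_e = 2.66 / 0.269 = 9.888
AUC_0→∞ = 207.12 + 9.888 = 217.008 mcg/mL·h

AUC = 217 mcg/mL·h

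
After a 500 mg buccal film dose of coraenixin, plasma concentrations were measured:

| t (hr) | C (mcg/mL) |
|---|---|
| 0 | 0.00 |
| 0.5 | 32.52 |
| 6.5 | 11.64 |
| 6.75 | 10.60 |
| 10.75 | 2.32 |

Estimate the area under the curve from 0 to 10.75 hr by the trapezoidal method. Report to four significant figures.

AUC = 169.2 mcg/mL·hr

Trapezoidal AUC_0→10.75:
  [0→0.5]: (0.00+32.52)/2 × 0.5 = 8.13
  [0.5→6.5]: (32.52+11.64)/2 × 6 = 132.48
  [6.5→6.75]: (11.64+10.60)/2 × 0.25 = 2.78
  [6.75→10.75]: (10.60+2.32)/2 × 4 = 25.84
  Sum = 169.23 mcg/mL·hr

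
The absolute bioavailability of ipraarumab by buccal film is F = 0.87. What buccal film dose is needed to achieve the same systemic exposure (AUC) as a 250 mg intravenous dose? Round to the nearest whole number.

D_buccal = 287 mg

For equal systemic exposure: F × D_ev = D_iv
D_ev = D_iv / F = 250 / 0.87 = 287.356 mg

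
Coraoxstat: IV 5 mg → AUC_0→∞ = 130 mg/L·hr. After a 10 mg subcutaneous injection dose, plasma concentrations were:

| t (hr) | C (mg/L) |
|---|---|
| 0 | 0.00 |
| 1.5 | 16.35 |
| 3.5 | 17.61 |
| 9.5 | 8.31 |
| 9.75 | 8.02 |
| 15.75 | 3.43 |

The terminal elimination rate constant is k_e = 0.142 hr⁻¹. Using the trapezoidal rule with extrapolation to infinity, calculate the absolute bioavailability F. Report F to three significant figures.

Trapezoidal AUC_0→15.75 (subcutaneous injection):
  [0→1.5]: (0.00+16.35)/2 × 1.5 = 12.2625
  [1.5→3.5]: (16.35+17.61)/2 × 2 = 33.96
  [3.5→9.5]: (17.61+8.31)/2 × 6 = 77.76
  [9.5→9.75]: (8.31+8.02)/2 × 0.25 = 2.04125
  [9.75→15.75]: (8.02+3.43)/2 × 6 = 34.35
  Sum = 160.37375 mg/L·hr
Tail: C_last/k_e = 3.43/0.142 = 24.155
AUC_0→∞ (subcutaneous injection) = 160.37375 + 24.155 = 184.52875 mg/L·hr
F = (AUC_ev/D_ev)/(AUC_iv/D_iv) = (184.52875/10)/(130/5) = 18.452875/26 = 0.7097

F = 0.710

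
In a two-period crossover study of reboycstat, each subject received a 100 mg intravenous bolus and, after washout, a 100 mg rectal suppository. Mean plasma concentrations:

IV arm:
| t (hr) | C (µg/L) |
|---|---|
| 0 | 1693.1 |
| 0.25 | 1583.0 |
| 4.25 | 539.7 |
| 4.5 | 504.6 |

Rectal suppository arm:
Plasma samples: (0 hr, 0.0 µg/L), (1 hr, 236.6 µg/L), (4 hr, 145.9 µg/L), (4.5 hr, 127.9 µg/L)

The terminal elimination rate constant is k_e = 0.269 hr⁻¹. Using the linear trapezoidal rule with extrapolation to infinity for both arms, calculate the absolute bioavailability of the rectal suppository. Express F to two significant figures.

Trapezoidal AUC_0→4.5 (IV):
  [0→0.25]: (1693.1+1583.0)/2 × 0.25 = 409.5125
  [0.25→4.25]: (1583.0+539.7)/2 × 4 = 4245.4
  [4.25→4.5]: (539.7+504.6)/2 × 0.25 = 130.5375
  Sum = 4785.45 µg/L·hr
IV tail: 504.6/0.269 = 1875.836; AUC_iv,0→∞ = 4785.45 + 1875.836 = 6661.286 µg/L·hr
Trapezoidal AUC_0→4.5 (rectal suppository):
  [0→1]: (0.0+236.6)/2 × 1 = 118.3
  [1→4]: (236.6+145.9)/2 × 3 = 573.75
  [4→4.5]: (145.9+127.9)/2 × 0.5 = 68.45
  Sum = 760.5 µg/L·hr
rectal suppository tail: 127.9/0.269 = 475.465; AUC_ev,0→∞ = 760.5 + 475.465 = 1235.965 µg/L·hr
F = (AUC_ev/D_ev)/(AUC_iv/D_iv) = (1235.965/100)/(6661.286/100) = 12.35965/66.61286 = 0.1855

F = 0.19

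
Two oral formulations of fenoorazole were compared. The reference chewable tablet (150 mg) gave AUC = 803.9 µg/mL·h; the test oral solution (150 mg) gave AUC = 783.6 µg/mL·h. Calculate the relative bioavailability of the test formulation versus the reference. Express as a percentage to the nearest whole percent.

F_rel = 97%

F_rel = (AUC_test/D_test) / (AUC_ref/D_ref)
      = (783.6/150) / (803.9/150)
      = 5.224 / 5.35933 = 0.9747 = 97.47%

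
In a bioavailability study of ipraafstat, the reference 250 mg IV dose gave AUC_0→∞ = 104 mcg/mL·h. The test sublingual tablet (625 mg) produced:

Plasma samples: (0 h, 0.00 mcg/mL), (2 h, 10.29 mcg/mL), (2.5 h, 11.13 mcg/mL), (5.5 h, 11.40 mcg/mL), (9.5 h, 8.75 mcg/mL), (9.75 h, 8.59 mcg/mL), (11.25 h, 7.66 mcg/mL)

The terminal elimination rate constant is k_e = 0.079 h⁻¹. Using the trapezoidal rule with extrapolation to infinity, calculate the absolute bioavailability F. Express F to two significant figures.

Trapezoidal AUC_0→11.25 (sublingual tablet):
  [0→2]: (0.00+10.29)/2 × 2 = 10.29
  [2→2.5]: (10.29+11.13)/2 × 0.5 = 5.355
  [2.5→5.5]: (11.13+11.40)/2 × 3 = 33.795
  [5.5→9.5]: (11.40+8.75)/2 × 4 = 40.3
  [9.5→9.75]: (8.75+8.59)/2 × 0.25 = 2.1675
  [9.75→11.25]: (8.59+7.66)/2 × 1.5 = 12.1875
  Sum = 104.095 mcg/mL·h
Tail: C_last/k_e = 7.66/0.079 = 96.962
AUC_0→∞ (sublingual tablet) = 104.095 + 96.962 = 201.057 mcg/mL·h
F = (AUC_ev/D_ev)/(AUC_iv/D_iv) = (201.057/625)/(104/250) = 0.3216912/0.416 = 0.7733

F = 0.77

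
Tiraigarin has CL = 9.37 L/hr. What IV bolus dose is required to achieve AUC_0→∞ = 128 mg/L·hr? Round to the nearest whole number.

Dose = 1199 mg

Dose_iv = CL × AUC_0→∞
     = 9.37 × 128 = 1199.36 mg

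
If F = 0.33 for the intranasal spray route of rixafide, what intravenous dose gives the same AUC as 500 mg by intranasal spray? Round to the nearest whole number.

Systemic exposure from an extravascular dose = F × D_ev, so the equivalent IV dose is F × D_ev.
D_iv = F × D_ev = 0.33 × 500 = 165 mg

D_iv = 165 mg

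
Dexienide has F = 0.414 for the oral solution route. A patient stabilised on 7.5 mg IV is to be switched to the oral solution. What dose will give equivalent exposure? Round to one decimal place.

D_oral = 18.1 mg

For equal systemic exposure: F × D_ev = D_iv
D_ev = D_iv / F = 7.5 / 0.414 = 18.1159 mg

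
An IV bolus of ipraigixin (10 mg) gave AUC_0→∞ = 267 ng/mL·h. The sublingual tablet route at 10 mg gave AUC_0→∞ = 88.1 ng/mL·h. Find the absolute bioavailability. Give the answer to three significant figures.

F = 0.330

F = (AUC_ev / D_ev) / (AUC_iv / D_iv)
  = (88.1/10) / (267/10)
  = 8.81 / 26.7 = 0.3300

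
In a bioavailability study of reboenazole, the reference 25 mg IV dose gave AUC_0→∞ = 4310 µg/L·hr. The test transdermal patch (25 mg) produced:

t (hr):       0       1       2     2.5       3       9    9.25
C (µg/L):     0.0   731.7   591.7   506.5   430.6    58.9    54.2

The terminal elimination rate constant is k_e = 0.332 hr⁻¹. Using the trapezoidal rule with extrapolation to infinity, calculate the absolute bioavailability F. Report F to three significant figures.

F = 0.738

Trapezoidal AUC_0→9.25 (transdermal patch):
  [0→1]: (0.0+731.7)/2 × 1 = 365.85
  [1→2]: (731.7+591.7)/2 × 1 = 661.7
  [2→2.5]: (591.7+506.5)/2 × 0.5 = 274.55
  [2.5→3]: (506.5+430.6)/2 × 0.5 = 234.275
  [3→9]: (430.6+58.9)/2 × 6 = 1468.5
  [9→9.25]: (58.9+54.2)/2 × 0.25 = 14.1375
  Sum = 3019.0125 µg/L·hr
Tail: C_last/k_e = 54.2/0.332 = 163.253
AUC_0→∞ (transdermal patch) = 3019.0125 + 163.253 = 3182.2655 µg/L·hr
F = (AUC_ev/D_ev)/(AUC_iv/D_iv) = (3182.2655/25)/(4310/25) = 127.29062/172.4 = 0.7383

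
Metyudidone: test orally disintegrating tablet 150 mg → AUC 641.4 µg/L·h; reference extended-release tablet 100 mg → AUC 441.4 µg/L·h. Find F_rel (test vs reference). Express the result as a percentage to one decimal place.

F_rel = (AUC_test/D_test) / (AUC_ref/D_ref)
      = (641.4/150) / (441.4/100)
      = 4.276 / 4.414 = 0.9687 = 96.87%

F_rel = 96.9%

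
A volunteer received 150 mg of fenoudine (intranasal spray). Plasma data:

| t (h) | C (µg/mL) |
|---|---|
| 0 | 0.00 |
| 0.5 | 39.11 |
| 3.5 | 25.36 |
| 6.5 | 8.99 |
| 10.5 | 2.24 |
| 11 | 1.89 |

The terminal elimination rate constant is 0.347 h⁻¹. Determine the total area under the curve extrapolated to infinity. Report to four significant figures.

Trapezoidal AUC_0→11:
  [0→0.5]: (0.00+39.11)/2 × 0.5 = 9.7775
  [0.5→3.5]: (39.11+25.36)/2 × 3 = 96.705
  [3.5→6.5]: (25.36+8.99)/2 × 3 = 51.525
  [6.5→10.5]: (8.99+2.24)/2 × 4 = 22.46
  [10.5→11]: (2.24+1.89)/2 × 0.5 = 1.0325
  Sum = 181.5 µg/mL·h
Extrapolated tail: C_last / k_e = 1.89 / 0.347 = 5.447
AUC_0→∞ = 181.5 + 5.447 = 186.947 µg/mL·h

AUC = 186.9 µg/mL·h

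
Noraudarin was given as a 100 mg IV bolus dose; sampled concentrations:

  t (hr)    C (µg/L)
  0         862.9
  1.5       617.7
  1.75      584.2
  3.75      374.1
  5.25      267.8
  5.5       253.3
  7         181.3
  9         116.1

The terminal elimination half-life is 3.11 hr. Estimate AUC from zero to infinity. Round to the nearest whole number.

AUC = 3910 µg/L·hr

Trapezoidal AUC_0→9:
  [0→1.5]: (862.9+617.7)/2 × 1.5 = 1110.45
  [1.5→1.75]: (617.7+584.2)/2 × 0.25 = 150.2375
  [1.75→3.75]: (584.2+374.1)/2 × 2 = 958.3
  [3.75→5.25]: (374.1+267.8)/2 × 1.5 = 481.425
  [5.25→5.5]: (267.8+253.3)/2 × 0.25 = 65.1375
  [5.5→7]: (253.3+181.3)/2 × 1.5 = 325.95
  [7→9]: (181.3+116.1)/2 × 2 = 297.4
  Sum = 3388.9 µg/L·hr
k_e = ln2 / t½ = 0.693147 / 3.11 = 0.2229 hr^-1
Extrapolated tail: C_last / k_e = 116.1 / 0.2229 = 520.861
AUC_0→∞ = 3388.9 + 520.861 = 3909.761 µg/L·hr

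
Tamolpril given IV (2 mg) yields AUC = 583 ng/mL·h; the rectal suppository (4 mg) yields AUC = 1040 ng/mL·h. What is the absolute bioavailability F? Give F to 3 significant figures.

F = 0.892

F = (AUC_ev / D_ev) / (AUC_iv / D_iv)
  = (1040/4) / (583/2)
  = 260 / 291.5 = 0.8919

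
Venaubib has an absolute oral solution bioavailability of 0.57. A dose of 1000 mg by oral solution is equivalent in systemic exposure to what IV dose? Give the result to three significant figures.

Systemic exposure from an extravascular dose = F × D_ev, so the equivalent IV dose is F × D_ev.
D_iv = F × D_ev = 0.57 × 1000 = 570 mg

D_iv = 570 mg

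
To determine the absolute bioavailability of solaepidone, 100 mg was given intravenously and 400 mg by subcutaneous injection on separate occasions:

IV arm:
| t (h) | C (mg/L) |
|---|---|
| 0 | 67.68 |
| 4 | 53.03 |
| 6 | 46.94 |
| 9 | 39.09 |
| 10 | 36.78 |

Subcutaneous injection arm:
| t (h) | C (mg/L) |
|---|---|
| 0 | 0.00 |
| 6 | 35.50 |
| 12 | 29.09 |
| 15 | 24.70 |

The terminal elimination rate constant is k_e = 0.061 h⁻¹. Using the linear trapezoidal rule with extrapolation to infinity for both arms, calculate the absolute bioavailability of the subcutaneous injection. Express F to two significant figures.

F = 0.18

Trapezoidal AUC_0→10 (IV):
  [0→4]: (67.68+53.03)/2 × 4 = 241.42
  [4→6]: (53.03+46.94)/2 × 2 = 99.97
  [6→9]: (46.94+39.09)/2 × 3 = 129.045
  [9→10]: (39.09+36.78)/2 × 1 = 37.935
  Sum = 508.37 mg/L·h
IV tail: 36.78/0.061 = 602.951; AUC_iv,0→∞ = 508.37 + 602.951 = 1111.321 mg/L·h
Trapezoidal AUC_0→15 (subcutaneous injection):
  [0→6]: (0.00+35.50)/2 × 6 = 106.5
  [6→12]: (35.50+29.09)/2 × 6 = 193.77
  [12→15]: (29.09+24.70)/2 × 3 = 80.685
  Sum = 380.955 mg/L·h
subcutaneous injection tail: 24.70/0.061 = 404.918; AUC_ev,0→∞ = 380.955 + 404.918 = 785.873 mg/L·h
F = (AUC_ev/D_ev)/(AUC_iv/D_iv) = (785.873/400)/(1111.321/100) = 1.9646825/11.11321 = 0.1768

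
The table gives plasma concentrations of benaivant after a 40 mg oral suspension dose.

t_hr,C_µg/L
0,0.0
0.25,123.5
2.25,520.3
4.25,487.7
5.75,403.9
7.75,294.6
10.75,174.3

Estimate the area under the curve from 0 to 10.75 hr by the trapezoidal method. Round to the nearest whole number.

AUC = 3738 µg/L·hr

Trapezoidal AUC_0→10.75:
  [0→0.25]: (0.0+123.5)/2 × 0.25 = 15.4375
  [0.25→2.25]: (123.5+520.3)/2 × 2 = 643.8
  [2.25→4.25]: (520.3+487.7)/2 × 2 = 1008.0
  [4.25→5.75]: (487.7+403.9)/2 × 1.5 = 668.7
  [5.75→7.75]: (403.9+294.6)/2 × 2 = 698.5
  [7.75→10.75]: (294.6+174.3)/2 × 3 = 703.35
  Sum = 3737.7875 µg/L·hr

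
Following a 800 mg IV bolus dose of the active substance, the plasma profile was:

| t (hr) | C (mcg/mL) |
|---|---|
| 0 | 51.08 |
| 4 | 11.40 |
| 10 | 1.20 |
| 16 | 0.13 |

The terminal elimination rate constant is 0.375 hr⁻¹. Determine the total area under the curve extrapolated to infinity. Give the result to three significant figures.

AUC = 167 mcg/mL·hr

Trapezoidal AUC_0→16:
  [0→4]: (51.08+11.40)/2 × 4 = 124.96
  [4→10]: (11.40+1.20)/2 × 6 = 37.8
  [10→16]: (1.20+0.13)/2 × 6 = 3.99
  Sum = 166.75 mcg/mL·hr
Extrapolated tail: C_last / k_e = 0.13 / 0.375 = 0.347
AUC_0→∞ = 166.75 + 0.347 = 167.097 mcg/mL·hr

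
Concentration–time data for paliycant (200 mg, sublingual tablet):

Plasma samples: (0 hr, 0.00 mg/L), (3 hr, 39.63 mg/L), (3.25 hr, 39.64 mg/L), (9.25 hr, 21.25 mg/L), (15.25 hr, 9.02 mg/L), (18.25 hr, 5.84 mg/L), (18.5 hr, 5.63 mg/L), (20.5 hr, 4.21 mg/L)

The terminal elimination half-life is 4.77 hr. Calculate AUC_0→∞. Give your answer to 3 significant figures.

Trapezoidal AUC_0→20.5:
  [0→3]: (0.00+39.63)/2 × 3 = 59.445
  [3→3.25]: (39.63+39.64)/2 × 0.25 = 9.90875
  [3.25→9.25]: (39.64+21.25)/2 × 6 = 182.67
  [9.25→15.25]: (21.25+9.02)/2 × 6 = 90.81
  [15.25→18.25]: (9.02+5.84)/2 × 3 = 22.29
  [18.25→18.5]: (5.84+5.63)/2 × 0.25 = 1.43375
  [18.5→20.5]: (5.63+4.21)/2 × 2 = 9.84
  Sum = 376.3975 mg/L·hr
k_e = ln2 / t½ = 0.693147 / 4.77 = 0.1453 hr^-1
Extrapolated tail: C_last / k_e = 4.21 / 0.1453 = 28.975
AUC_0→∞ = 376.3975 + 28.975 = 405.3725 mg/L·hr

AUC = 405 mg/L·hr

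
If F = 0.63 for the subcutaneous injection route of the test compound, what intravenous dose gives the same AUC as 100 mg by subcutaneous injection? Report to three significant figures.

D_iv = 63.0 mg

Systemic exposure from an extravascular dose = F × D_ev, so the equivalent IV dose is F × D_ev.
D_iv = F × D_ev = 0.63 × 100 = 63 mg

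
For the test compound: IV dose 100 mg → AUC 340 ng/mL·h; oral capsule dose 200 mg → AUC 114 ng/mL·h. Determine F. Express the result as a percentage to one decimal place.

F = (AUC_ev / D_ev) / (AUC_iv / D_iv)
  = (114/200) / (340/100)
  = 0.57 / 3.4 = 0.1676
  = 16.76%

F = 16.8%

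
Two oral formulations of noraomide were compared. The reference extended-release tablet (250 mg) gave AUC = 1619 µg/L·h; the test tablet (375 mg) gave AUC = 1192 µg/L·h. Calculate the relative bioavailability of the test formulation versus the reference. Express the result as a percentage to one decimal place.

F_rel = 49.1%

F_rel = (AUC_test/D_test) / (AUC_ref/D_ref)
      = (1192/375) / (1619/250)
      = 3.17867 / 6.476 = 0.4908 = 49.08%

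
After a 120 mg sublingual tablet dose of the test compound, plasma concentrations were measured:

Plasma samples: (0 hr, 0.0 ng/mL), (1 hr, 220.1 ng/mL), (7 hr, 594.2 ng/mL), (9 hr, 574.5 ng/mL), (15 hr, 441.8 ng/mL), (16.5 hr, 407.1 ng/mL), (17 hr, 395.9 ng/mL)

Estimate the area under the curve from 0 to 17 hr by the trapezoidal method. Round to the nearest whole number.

Trapezoidal AUC_0→17:
  [0→1]: (0.0+220.1)/2 × 1 = 110.05
  [1→7]: (220.1+594.2)/2 × 6 = 2442.9
  [7→9]: (594.2+574.5)/2 × 2 = 1168.7
  [9→15]: (574.5+441.8)/2 × 6 = 3048.9
  [15→16.5]: (441.8+407.1)/2 × 1.5 = 636.675
  [16.5→17]: (407.1+395.9)/2 × 0.5 = 200.75
  Sum = 7607.975 ng/mL·hr

AUC = 7608 ng/mL·hr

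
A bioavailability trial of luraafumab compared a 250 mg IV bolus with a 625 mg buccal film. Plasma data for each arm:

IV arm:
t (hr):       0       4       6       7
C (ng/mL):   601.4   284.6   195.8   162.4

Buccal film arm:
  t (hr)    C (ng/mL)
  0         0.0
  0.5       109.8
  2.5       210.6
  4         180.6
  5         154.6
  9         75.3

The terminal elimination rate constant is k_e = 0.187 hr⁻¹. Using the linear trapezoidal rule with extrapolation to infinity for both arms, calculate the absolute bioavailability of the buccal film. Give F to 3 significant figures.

F = 0.203

Trapezoidal AUC_0→7 (IV):
  [0→4]: (601.4+284.6)/2 × 4 = 1772.0
  [4→6]: (284.6+195.8)/2 × 2 = 480.4
  [6→7]: (195.8+162.4)/2 × 1 = 179.1
  Sum = 2431.5 ng/mL·hr
IV tail: 162.4/0.187 = 868.449; AUC_iv,0→∞ = 2431.5 + 868.449 = 3299.949 ng/mL·hr
Trapezoidal AUC_0→9 (buccal film):
  [0→0.5]: (0.0+109.8)/2 × 0.5 = 27.45
  [0.5→2.5]: (109.8+210.6)/2 × 2 = 320.4
  [2.5→4]: (210.6+180.6)/2 × 1.5 = 293.4
  [4→5]: (180.6+154.6)/2 × 1 = 167.6
  [5→9]: (154.6+75.3)/2 × 4 = 459.8
  Sum = 1268.65 ng/mL·hr
buccal film tail: 75.3/0.187 = 402.674; AUC_ev,0→∞ = 1268.65 + 402.674 = 1671.324 ng/mL·hr
F = (AUC_ev/D_ev)/(AUC_iv/D_iv) = (1671.324/625)/(3299.949/250) = 2.6741184/13.199796 = 0.2026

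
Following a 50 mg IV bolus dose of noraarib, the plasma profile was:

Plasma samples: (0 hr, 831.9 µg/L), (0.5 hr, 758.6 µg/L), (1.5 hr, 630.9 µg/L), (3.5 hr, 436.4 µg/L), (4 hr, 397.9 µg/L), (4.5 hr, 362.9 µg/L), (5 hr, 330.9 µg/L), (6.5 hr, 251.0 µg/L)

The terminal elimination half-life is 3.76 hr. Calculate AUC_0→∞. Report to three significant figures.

AUC = 4530 µg/L·hr

Trapezoidal AUC_0→6.5:
  [0→0.5]: (831.9+758.6)/2 × 0.5 = 397.625
  [0.5→1.5]: (758.6+630.9)/2 × 1 = 694.75
  [1.5→3.5]: (630.9+436.4)/2 × 2 = 1067.3
  [3.5→4]: (436.4+397.9)/2 × 0.5 = 208.575
  [4→4.5]: (397.9+362.9)/2 × 0.5 = 190.2
  [4.5→5]: (362.9+330.9)/2 × 0.5 = 173.45
  [5→6.5]: (330.9+251.0)/2 × 1.5 = 436.425
  Sum = 3168.325 µg/L·hr
k_e = ln2 / t½ = 0.693147 / 3.76 = 0.1843 hr^-1
Extrapolated tail: C_last / k_e = 251.0 / 0.1843 = 1361.910
AUC_0→∞ = 3168.325 + 1361.910 = 4530.235 µg/L·hr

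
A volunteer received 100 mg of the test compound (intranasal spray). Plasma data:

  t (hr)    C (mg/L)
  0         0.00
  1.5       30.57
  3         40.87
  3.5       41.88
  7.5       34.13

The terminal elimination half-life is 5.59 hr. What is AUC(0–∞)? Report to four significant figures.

AUC = 524.5 mg/L·hr

Trapezoidal AUC_0→7.5:
  [0→1.5]: (0.00+30.57)/2 × 1.5 = 22.9275
  [1.5→3]: (30.57+40.87)/2 × 1.5 = 53.58
  [3→3.5]: (40.87+41.88)/2 × 0.5 = 20.6875
  [3.5→7.5]: (41.88+34.13)/2 × 4 = 152.02
  Sum = 249.215 mg/L·hr
k_e = ln2 / t½ = 0.693147 / 5.59 = 0.1240 hr^-1
Extrapolated tail: C_last / k_e = 34.13 / 0.124 = 275.242
AUC_0→∞ = 249.215 + 275.242 = 524.457 mg/L·hr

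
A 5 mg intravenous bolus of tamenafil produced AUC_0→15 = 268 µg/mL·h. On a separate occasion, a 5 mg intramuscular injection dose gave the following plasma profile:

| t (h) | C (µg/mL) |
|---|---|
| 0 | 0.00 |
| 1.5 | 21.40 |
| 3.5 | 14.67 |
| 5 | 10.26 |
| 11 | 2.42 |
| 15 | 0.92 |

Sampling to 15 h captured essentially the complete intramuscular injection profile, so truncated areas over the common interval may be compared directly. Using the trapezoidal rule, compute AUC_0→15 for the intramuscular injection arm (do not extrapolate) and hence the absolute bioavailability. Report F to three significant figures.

Trapezoidal AUC_0→15 (intramuscular injection):
  [0→1.5]: (0.00+21.40)/2 × 1.5 = 16.05
  [1.5→3.5]: (21.40+14.67)/2 × 2 = 36.07
  [3.5→5]: (14.67+10.26)/2 × 1.5 = 18.6975
  [5→11]: (10.26+2.42)/2 × 6 = 38.04
  [11→15]: (2.42+0.92)/2 × 4 = 6.68
  Sum = 115.5375 µg/mL·h
F = (AUC_ev/D_ev)/(AUC_iv/D_iv) = (115.5375/5)/(268/5) = 23.1075/53.6 = 0.4311

F = 0.431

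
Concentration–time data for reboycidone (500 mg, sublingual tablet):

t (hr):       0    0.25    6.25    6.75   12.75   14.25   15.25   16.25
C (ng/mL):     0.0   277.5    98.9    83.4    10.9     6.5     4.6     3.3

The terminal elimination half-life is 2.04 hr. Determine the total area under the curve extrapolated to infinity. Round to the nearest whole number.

AUC = 1525 ng/mL·hr

Trapezoidal AUC_0→16.25:
  [0→0.25]: (0.0+277.5)/2 × 0.25 = 34.6875
  [0.25→6.25]: (277.5+98.9)/2 × 6 = 1129.2
  [6.25→6.75]: (98.9+83.4)/2 × 0.5 = 45.575
  [6.75→12.75]: (83.4+10.9)/2 × 6 = 282.9
  [12.75→14.25]: (10.9+6.5)/2 × 1.5 = 13.05
  [14.25→15.25]: (6.5+4.6)/2 × 1 = 5.55
  [15.25→16.25]: (4.6+3.3)/2 × 1 = 3.95
  Sum = 1514.9125 ng/mL·hr
k_e = ln2 / t½ = 0.693147 / 2.04 = 0.3398 hr^-1
Extrapolated tail: C_last / k_e = 3.3 / 0.3398 = 9.712
AUC_0→∞ = 1514.9125 + 9.712 = 1524.6245 ng/mL·hr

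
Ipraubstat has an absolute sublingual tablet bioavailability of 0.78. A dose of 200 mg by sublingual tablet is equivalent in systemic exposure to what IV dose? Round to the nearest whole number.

D_iv = 156 mg

Systemic exposure from an extravascular dose = F × D_ev, so the equivalent IV dose is F × D_ev.
D_iv = F × D_ev = 0.78 × 200 = 156 mg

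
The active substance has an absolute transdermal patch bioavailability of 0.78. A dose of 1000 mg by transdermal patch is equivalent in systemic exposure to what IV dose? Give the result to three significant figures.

D_iv = 780 mg

Systemic exposure from an extravascular dose = F × D_ev, so the equivalent IV dose is F × D_ev.
D_iv = F × D_ev = 0.78 × 1000 = 780 mg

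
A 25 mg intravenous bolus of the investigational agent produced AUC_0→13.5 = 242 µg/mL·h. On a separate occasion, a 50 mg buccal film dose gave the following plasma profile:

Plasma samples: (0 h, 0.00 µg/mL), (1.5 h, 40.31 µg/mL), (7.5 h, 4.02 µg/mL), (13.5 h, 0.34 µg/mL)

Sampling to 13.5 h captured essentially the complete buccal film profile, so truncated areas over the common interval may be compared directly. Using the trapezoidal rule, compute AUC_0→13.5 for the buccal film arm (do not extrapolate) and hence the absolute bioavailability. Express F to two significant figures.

F = 0.36

Trapezoidal AUC_0→13.5 (buccal film):
  [0→1.5]: (0.00+40.31)/2 × 1.5 = 30.2325
  [1.5→7.5]: (40.31+4.02)/2 × 6 = 132.99
  [7.5→13.5]: (4.02+0.34)/2 × 6 = 13.08
  Sum = 176.3025 µg/mL·h
F = (AUC_ev/D_ev)/(AUC_iv/D_iv) = (176.3025/50)/(242/25) = 3.52605/9.68 = 0.3643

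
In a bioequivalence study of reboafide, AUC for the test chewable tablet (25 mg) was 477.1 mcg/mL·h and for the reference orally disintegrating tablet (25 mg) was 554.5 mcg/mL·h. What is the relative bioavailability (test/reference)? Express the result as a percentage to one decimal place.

F_rel = (AUC_test/D_test) / (AUC_ref/D_ref)
      = (477.1/25) / (554.5/25)
      = 19.084 / 22.18 = 0.8604 = 86.04%

F_rel = 86.0%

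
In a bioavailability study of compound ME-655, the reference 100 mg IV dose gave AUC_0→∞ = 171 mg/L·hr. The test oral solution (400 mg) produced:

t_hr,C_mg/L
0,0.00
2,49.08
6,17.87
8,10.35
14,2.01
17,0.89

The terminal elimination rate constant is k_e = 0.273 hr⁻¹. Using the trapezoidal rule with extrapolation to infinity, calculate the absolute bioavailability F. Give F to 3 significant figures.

F = 0.374

Trapezoidal AUC_0→17 (oral solution):
  [0→2]: (0.00+49.08)/2 × 2 = 49.08
  [2→6]: (49.08+17.87)/2 × 4 = 133.9
  [6→8]: (17.87+10.35)/2 × 2 = 28.22
  [8→14]: (10.35+2.01)/2 × 6 = 37.08
  [14→17]: (2.01+0.89)/2 × 3 = 4.35
  Sum = 252.63 mg/L·hr
Tail: C_last/k_e = 0.89/0.273 = 3.260
AUC_0→∞ (oral solution) = 252.63 + 3.260 = 255.89 mg/L·hr
F = (AUC_ev/D_ev)/(AUC_iv/D_iv) = (255.89/400)/(171/100) = 0.639725/1.71 = 0.3741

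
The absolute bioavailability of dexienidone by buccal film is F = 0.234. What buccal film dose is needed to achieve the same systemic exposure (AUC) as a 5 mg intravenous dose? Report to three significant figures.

For equal systemic exposure: F × D_ev = D_iv
D_ev = D_iv / F = 5 / 0.234 = 21.3675 mg

D_buccal = 21.4 mg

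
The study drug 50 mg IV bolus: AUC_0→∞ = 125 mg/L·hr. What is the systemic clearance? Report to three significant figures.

CL = Dose_iv / AUC_0→∞
   = 50 / 125 = 0.4 L/hr

CL = 0.400 L/hr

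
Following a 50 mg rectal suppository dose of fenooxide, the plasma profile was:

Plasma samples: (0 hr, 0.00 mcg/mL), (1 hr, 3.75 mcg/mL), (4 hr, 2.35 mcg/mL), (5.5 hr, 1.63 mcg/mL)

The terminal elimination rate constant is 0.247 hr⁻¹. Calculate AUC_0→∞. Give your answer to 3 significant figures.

Trapezoidal AUC_0→5.5:
  [0→1]: (0.00+3.75)/2 × 1 = 1.875
  [1→4]: (3.75+2.35)/2 × 3 = 9.15
  [4→5.5]: (2.35+1.63)/2 × 1.5 = 2.985
  Sum = 14.01 mcg/mL·hr
Extrapolated tail: C_last / k_e = 1.63 / 0.247 = 6.599
AUC_0→∞ = 14.01 + 6.599 = 20.609 mcg/mL·hr

AUC = 20.6 mcg/mL·hr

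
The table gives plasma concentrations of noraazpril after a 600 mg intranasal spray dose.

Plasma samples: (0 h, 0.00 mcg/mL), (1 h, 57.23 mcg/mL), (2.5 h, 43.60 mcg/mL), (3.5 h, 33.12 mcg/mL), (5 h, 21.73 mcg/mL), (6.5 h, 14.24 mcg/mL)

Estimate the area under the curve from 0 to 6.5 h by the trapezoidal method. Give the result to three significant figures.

AUC = 211 mcg/mL·h

Trapezoidal AUC_0→6.5:
  [0→1]: (0.00+57.23)/2 × 1 = 28.615
  [1→2.5]: (57.23+43.60)/2 × 1.5 = 75.6225
  [2.5→3.5]: (43.60+33.12)/2 × 1 = 38.36
  [3.5→5]: (33.12+21.73)/2 × 1.5 = 41.1375
  [5→6.5]: (21.73+14.24)/2 × 1.5 = 26.9775
  Sum = 210.7125 mcg/mL·h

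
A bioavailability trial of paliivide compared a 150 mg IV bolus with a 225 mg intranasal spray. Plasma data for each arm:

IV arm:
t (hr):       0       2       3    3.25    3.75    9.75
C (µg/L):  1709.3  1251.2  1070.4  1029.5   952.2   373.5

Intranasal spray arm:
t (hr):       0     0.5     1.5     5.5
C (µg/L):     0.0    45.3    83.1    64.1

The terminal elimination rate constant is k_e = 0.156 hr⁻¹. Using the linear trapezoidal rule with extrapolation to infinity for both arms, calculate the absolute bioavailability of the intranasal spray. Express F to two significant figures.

F = 0.046

Trapezoidal AUC_0→9.75 (IV):
  [0→2]: (1709.3+1251.2)/2 × 2 = 2960.5
  [2→3]: (1251.2+1070.4)/2 × 1 = 1160.8
  [3→3.25]: (1070.4+1029.5)/2 × 0.25 = 262.4875
  [3.25→3.75]: (1029.5+952.2)/2 × 0.5 = 495.425
  [3.75→9.75]: (952.2+373.5)/2 × 6 = 3977.1
  Sum = 8856.3125 µg/L·hr
IV tail: 373.5/0.156 = 2394.231; AUC_iv,0→∞ = 8856.3125 + 2394.231 = 11250.5435 µg/L·hr
Trapezoidal AUC_0→5.5 (intranasal spray):
  [0→0.5]: (0.0+45.3)/2 × 0.5 = 11.325
  [0.5→1.5]: (45.3+83.1)/2 × 1 = 64.2
  [1.5→5.5]: (83.1+64.1)/2 × 4 = 294.4
  Sum = 369.925 µg/L·hr
intranasal spray tail: 64.1/0.156 = 410.897; AUC_ev,0→∞ = 369.925 + 410.897 = 780.822 µg/L·hr
F = (AUC_ev/D_ev)/(AUC_iv/D_iv) = (780.822/225)/(11250.5435/150) = 3.47032/75.0036 = 0.0463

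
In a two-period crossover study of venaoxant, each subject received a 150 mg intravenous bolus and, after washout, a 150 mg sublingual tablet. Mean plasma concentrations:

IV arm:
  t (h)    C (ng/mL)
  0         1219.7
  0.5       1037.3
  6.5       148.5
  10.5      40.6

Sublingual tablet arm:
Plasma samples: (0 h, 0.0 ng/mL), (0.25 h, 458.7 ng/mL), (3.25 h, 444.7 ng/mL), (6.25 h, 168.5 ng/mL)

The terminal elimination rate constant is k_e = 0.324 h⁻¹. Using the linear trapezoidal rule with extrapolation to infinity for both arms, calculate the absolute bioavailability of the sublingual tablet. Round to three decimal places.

F = 0.617

Trapezoidal AUC_0→10.5 (IV):
  [0→0.5]: (1219.7+1037.3)/2 × 0.5 = 564.25
  [0.5→6.5]: (1037.3+148.5)/2 × 6 = 3557.4
  [6.5→10.5]: (148.5+40.6)/2 × 4 = 378.2
  Sum = 4499.85 ng/mL·h
IV tail: 40.6/0.324 = 125.309; AUC_iv,0→∞ = 4499.85 + 125.309 = 4625.159 ng/mL·h
Trapezoidal AUC_0→6.25 (sublingual tablet):
  [0→0.25]: (0.0+458.7)/2 × 0.25 = 57.3375
  [0.25→3.25]: (458.7+444.7)/2 × 3 = 1355.1
  [3.25→6.25]: (444.7+168.5)/2 × 3 = 919.8
  Sum = 2332.2375 ng/mL·h
sublingual tablet tail: 168.5/0.324 = 520.062; AUC_ev,0→∞ = 2332.2375 + 520.062 = 2852.2995 ng/mL·h
F = (AUC_ev/D_ev)/(AUC_iv/D_iv) = (2852.2995/150)/(4625.159/150) = 19.01533/30.8344 = 0.6167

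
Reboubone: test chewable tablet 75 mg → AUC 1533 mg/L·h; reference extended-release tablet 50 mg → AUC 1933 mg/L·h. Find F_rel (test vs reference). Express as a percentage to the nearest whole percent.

F_rel = 53%

F_rel = (AUC_test/D_test) / (AUC_ref/D_ref)
      = (1533/75) / (1933/50)
      = 20.44 / 38.66 = 0.5287 = 52.87%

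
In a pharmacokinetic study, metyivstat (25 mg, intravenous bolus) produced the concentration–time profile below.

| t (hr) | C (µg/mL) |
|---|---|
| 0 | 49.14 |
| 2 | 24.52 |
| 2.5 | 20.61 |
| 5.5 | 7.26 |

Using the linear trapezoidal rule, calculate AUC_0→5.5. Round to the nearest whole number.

Trapezoidal AUC_0→5.5:
  [0→2]: (49.14+24.52)/2 × 2 = 73.66
  [2→2.5]: (24.52+20.61)/2 × 0.5 = 11.2825
  [2.5→5.5]: (20.61+7.26)/2 × 3 = 41.805
  Sum = 126.7475 µg/mL·hr

AUC = 127 µg/mL·hr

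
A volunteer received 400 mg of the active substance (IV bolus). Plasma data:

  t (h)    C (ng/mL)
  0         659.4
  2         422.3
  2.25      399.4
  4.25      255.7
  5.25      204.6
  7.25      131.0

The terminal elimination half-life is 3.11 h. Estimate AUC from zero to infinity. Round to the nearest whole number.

AUC = 2993 ng/mL·h

Trapezoidal AUC_0→7.25:
  [0→2]: (659.4+422.3)/2 × 2 = 1081.7
  [2→2.25]: (422.3+399.4)/2 × 0.25 = 102.7125
  [2.25→4.25]: (399.4+255.7)/2 × 2 = 655.1
  [4.25→5.25]: (255.7+204.6)/2 × 1 = 230.15
  [5.25→7.25]: (204.6+131.0)/2 × 2 = 335.6
  Sum = 2405.2625 ng/mL·h
k_e = ln2 / t½ = 0.693147 / 3.11 = 0.2229 h^-1
Extrapolated tail: C_last / k_e = 131.0 / 0.2229 = 587.707
AUC_0→∞ = 2405.2625 + 587.707 = 2992.9695 ng/mL·h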